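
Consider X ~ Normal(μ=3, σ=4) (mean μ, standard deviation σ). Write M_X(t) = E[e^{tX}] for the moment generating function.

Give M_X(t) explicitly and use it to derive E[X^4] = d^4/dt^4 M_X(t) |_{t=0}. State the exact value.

M_X(t) = e^(8*t^2 + 3*t)
M′(t) = 16*t*e^(3*t)*e^(8*t^2) + 3*e^(3*t)*e^(8*t^2)
M′′(t) = 256*t^2*e^(3*t)*e^(8*t^2) + 96*t*e^(3*t)*e^(8*t^2) + 25*e^(3*t)*e^(8*t^2)
M′′′(t) = 4096*t^3*e^(3*t)*e^(8*t^2) + 2304*t^2*e^(3*t)*e^(8*t^2) + 1200*t*e^(3*t)*e^(8*t^2) + 171*e^(3*t)*e^(8*t^2)
M′′′′(t) = 65536*t^4*e^(3*t)*e^(8*t^2) + 49152*t^3*e^(3*t)*e^(8*t^2) + 38400*t^2*e^(3*t)*e^(8*t^2) + 10944*t*e^(3*t)*e^(8*t^2) + 1713*e^(3*t)*e^(8*t^2)

E[X^4] = M′′′′(0) = 1713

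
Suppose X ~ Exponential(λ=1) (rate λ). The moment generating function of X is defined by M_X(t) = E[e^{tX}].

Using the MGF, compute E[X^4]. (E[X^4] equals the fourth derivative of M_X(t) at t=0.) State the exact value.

M_X(t) = 1/(1 - t)
M^(4)(t) = -24/(t^5 - 5*t^4 + 10*t^3 - 10*t^2 + 5*t - 1)

E[X^4] = M^(4)(0) = 24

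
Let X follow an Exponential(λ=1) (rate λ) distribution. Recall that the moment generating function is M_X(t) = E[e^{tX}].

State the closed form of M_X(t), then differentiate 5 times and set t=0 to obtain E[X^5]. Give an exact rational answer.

E[X^5] = M^(5)(0) = 120

M_X(t) = 1/(1 - t)
M^(5)(t) = 120/(t^6 - 6*t^5 + 15*t^4 - 20*t^3 + 15*t^2 - 6*t + 1)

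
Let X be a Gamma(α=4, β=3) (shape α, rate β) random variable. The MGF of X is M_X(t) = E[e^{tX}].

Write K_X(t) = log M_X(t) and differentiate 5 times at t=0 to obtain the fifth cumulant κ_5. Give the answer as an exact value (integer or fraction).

M_X(t) = 81/(3 - t)^4
K_X(t) = log M_X(t) = -4*log(3 - t) + 4*log(3)
K′(t) = -4/(t - 3)
K′′(t) = 4/(t^2 - 6*t + 9)
K′′′(t) = -8/(t^3 - 9*t^2 + 27*t - 27)
K′′′′(t) = 24/(t^4 - 12*t^3 + 54*t^2 - 108*t + 81)
K′′′′′(t) = -96/(t^5 - 15*t^4 + 90*t^3 - 270*t^2 + 405*t - 243)

κ_5 = K′′′′′(0) = 32/81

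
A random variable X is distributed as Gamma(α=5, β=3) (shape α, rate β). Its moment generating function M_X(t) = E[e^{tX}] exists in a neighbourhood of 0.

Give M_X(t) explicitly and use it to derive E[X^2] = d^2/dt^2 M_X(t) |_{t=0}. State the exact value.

E[X^2] = M′′(0) = 10/3

M_X(t) = 243/(3 - t)^5
M′(t) = 1215/(t^6 - 18*t^5 + 135*t^4 - 540*t^3 + 1215*t^2 - 1458*t + 729)
M′′(t) = -7290/(t^7 - 21*t^6 + 189*t^5 - 945*t^4 + 2835*t^3 - 5103*t^2 + 5103*t - 2187)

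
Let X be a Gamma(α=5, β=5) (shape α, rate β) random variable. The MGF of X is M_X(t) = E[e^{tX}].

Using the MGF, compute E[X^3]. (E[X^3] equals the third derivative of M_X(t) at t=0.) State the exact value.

E[X^3] = D^3[M](0) = 42/25

M_X(t) = 3125/(5 - t)^5
D^3[M](t) = 656250/(t^8 - 40*t^7 + 700*t^6 - 7000*t^5 + 43750*t^4 - 175000*t^3 + 437500*t^2 - 625000*t + 390625)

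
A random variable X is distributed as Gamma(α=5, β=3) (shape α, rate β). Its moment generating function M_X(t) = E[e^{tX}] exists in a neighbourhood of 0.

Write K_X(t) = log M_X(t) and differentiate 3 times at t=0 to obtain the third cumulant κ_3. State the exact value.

κ_3 = K^(3)(0) = 10/27

M_X(t) = 243/(3 - t)^5
K_X(t) = log M_X(t) = -5*log(3 - t) + 5*log(3)
K^(3)(t) = -10/(t^3 - 9*t^2 + 27*t - 27)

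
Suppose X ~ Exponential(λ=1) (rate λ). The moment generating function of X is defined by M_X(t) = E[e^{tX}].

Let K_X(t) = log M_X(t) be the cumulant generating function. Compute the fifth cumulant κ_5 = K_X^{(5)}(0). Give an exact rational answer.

M_X(t) = 1/(1 - t)
K_X(t) = log M_X(t) = -log(1 - t)
D^5[K](t) = -24/(t^5 - 5*t^4 + 10*t^3 - 10*t^2 + 5*t - 1)

κ_5 = D^5[K](0) = 24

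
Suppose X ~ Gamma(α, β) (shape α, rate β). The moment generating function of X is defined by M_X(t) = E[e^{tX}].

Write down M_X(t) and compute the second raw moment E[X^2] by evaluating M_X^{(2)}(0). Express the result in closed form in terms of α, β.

M_X(t) = (β/(β - t))^α
dM/dt = -α*β^α*(1/(β - t))^α/(-β + t)
d^2M/dt^2 = (α^2*β^α*(1/(β - t))^α + α*β^α*(1/(β - t))^α)/(β^2 - 2*β*t + t^2)

E[X^2] = d^2M/dt^2 |_{t=0} = α*(α + 1)/β^2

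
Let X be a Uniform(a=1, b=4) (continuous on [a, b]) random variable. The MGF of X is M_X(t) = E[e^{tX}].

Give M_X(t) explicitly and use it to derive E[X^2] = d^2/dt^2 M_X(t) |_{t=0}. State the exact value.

M_X(t) = (e^(4*t) - e^(t))/(3*t)
M^(2)(t) = (16*t^2*e^(4*t) - t^2*e^(t) - 8*t*e^(4*t) + 2*t*e^(t) + 2*e^(4*t) - 2*e^(t))/(3*t^3)

E[X^2] = M^(2)(0) = 7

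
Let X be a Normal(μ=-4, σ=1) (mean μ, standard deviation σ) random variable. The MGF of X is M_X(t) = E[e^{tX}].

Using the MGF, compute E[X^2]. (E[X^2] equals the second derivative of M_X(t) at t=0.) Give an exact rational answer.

M_X(t) = e^(t^2/2 - 4*t)
dM/dt = t*e^(-4*t)*e^(t^2/2) - 4*e^(-4*t)*e^(t^2/2)
d^2M/dt^2 = (t^2*e^(t^2/2) - 8*t*e^(t^2/2) + 17*e^(t^2/2))*e^(-4*t)

E[X^2] = d^2M/dt^2 |_{t=0} = 17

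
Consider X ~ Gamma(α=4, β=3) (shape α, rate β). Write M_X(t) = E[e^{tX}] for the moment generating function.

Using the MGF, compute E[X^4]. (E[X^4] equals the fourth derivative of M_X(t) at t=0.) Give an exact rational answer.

E[X^4] = M′′′′(0) = 280/27

M_X(t) = 81/(3 - t)^4
M′(t) = -324/(t^5 - 15*t^4 + 90*t^3 - 270*t^2 + 405*t - 243)
M′′(t) = 1620/(t^6 - 18*t^5 + 135*t^4 - 540*t^3 + 1215*t^2 - 1458*t + 729)
M′′′(t) = -9720/(t^7 - 21*t^6 + 189*t^5 - 945*t^4 + 2835*t^3 - 5103*t^2 + 5103*t - 2187)
M′′′′(t) = 68040/(t^8 - 24*t^7 + 252*t^6 - 1512*t^5 + 5670*t^4 - 13608*t^3 + 20412*t^2 - 17496*t + 6561)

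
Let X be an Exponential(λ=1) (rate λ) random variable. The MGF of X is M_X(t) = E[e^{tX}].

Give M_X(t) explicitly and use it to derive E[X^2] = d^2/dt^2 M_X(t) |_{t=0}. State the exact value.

E[X^2] = D^2[M](0) = 2

M_X(t) = 1/(1 - t)
D^2[M](t) = -2/(t^3 - 3*t^2 + 3*t - 1)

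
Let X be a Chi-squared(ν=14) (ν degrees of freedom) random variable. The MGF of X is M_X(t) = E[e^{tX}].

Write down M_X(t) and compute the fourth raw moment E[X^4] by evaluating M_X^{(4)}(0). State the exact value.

M_X(t) = (1 - 2*t)^(-7)
M′(t) = 14/(256*t^8 - 1024*t^7 + 1792*t^6 - 1792*t^5 + 1120*t^4 - 448*t^3 + 112*t^2 - 16*t + 1)
M′′(t) = -224/(512*t^9 - 2304*t^8 + 4608*t^7 - 5376*t^6 + 4032*t^5 - 2016*t^4 + 672*t^3 - 144*t^2 + 18*t - 1)
M′′′(t) = 4032/(1024*t^10 - 5120*t^9 + 11520*t^8 - 15360*t^7 + 13440*t^6 - 8064*t^5 + 3360*t^4 - 960*t^3 + 180*t^2 - 20*t + 1)
M′′′′(t) = -80640/(2048*t^11 - 11264*t^10 + 28160*t^9 - 42240*t^8 + 42240*t^7 - 29568*t^6 + 14784*t^5 - 5280*t^4 + 1320*t^3 - 220*t^2 + 22*t - 1)

E[X^4] = M′′′′(0) = 80640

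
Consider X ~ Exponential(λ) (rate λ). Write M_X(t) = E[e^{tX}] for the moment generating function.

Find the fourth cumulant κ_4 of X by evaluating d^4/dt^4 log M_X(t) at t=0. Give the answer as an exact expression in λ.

M_X(t) = λ/(λ - t)
K_X(t) = log M_X(t) = log(λ) - log(λ - t)
K^(4)(t) = 6/(λ^4 - 4*λ^3*t + 6*λ^2*t^2 - 4*λ*t^3 + t^4)

κ_4 = K^(4)(0) = 6/λ^4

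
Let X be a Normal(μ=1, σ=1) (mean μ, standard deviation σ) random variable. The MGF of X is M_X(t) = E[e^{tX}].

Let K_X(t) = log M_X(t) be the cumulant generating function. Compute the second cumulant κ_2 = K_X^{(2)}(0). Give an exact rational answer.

M_X(t) = e^(t^2/2 + t)
K_X(t) = log M_X(t) = t^2/2 + t
dK/dt = t + 1
d^2K/dt^2 = 1

κ_2 = d^2K/dt^2 |_{t=0} = 1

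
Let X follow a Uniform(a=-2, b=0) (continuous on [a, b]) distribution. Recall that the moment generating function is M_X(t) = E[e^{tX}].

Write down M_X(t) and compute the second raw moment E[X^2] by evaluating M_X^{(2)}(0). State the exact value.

E[X^2] = D^2[M](0) = 4/3

M_X(t) = (1 - e^(-2*t))/(2*t)
D^2[M](t) = (-2*t^2 - 2*t + e^(2*t) - 1)*e^(-2*t)/t^3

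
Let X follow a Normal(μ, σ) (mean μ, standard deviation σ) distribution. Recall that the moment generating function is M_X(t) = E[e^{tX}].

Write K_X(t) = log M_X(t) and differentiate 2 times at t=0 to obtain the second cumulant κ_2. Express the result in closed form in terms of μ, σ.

M_X(t) = e^(μ*t + σ^2*t^2/2)
K_X(t) = log M_X(t) = μ*t + σ^2*t^2/2
K′(t) = μ + σ^2*t
K′′(t) = σ^2

κ_2 = K′′(0) = σ^2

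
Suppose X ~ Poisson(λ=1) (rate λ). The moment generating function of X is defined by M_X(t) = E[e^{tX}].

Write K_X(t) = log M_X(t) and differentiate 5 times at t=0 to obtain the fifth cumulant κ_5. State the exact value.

M_X(t) = e^(e^(t) - 1)
K_X(t) = log M_X(t) = e^(t) - 1
D^5[K](t) = e^(t)

κ_5 = D^5[K](0) = 1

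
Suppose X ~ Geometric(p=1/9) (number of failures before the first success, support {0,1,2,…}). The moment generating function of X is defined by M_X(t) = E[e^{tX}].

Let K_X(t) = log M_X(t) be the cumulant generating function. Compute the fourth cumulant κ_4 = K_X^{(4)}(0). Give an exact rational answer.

M_X(t) = 1/(9*(1 - 8*e^(t)/9))
K_X(t) = log M_X(t) = -log(1 - 8*e^(t)/9) - 2*log(3)
K^(4)(t) = (4608*e^(3*t) + 20736*e^(2*t) + 5832*e^(t))/(4096*e^(4*t) - 18432*e^(3*t) + 31104*e^(2*t) - 23328*e^(t) + 6561)

κ_4 = K^(4)(0) = 31176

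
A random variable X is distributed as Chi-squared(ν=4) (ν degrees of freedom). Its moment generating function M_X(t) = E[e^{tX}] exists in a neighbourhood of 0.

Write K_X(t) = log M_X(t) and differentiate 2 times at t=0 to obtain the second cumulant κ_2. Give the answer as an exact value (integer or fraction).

M_X(t) = (1 - 2*t)^(-2)
K_X(t) = log M_X(t) = -2*log(1 - 2*t)
D^2[K](t) = 8/(4*t^2 - 4*t + 1)

κ_2 = D^2[K](0) = 8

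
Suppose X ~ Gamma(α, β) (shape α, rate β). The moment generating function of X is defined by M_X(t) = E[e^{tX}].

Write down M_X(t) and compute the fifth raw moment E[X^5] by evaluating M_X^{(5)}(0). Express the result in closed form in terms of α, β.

M_X(t) = (β/(β - t))^α
dM/dt = -α*β^α*(1/(β - t))^α/(-β + t)
d^2M/dt^2 = (α^2*β^α*(1/(β - t))^α + α*β^α*(1/(β - t))^α)/(β^2 - 2*β*t + t^2)
d^3M/dt^3 = (-α^3*β^α*(1/(β - t))^α - 3*α^2*β^α*(1/(β - t))^α - 2*α*β^α*(1/(β - t))^α)/(-β^3 + 3*β^2*t - 3*β*t^2 + t^3)
d^4M/dt^4 = (α^4*β^α*(1/(β - t))^α + 6*α^3*β^α*(1/(β - t))^α + 11*α^2*β^α*(1/(β - t))^α + 6*α*β^α*(1/(β - t))^α)/(β^4 - 4*β^3*t + 6*β^2*t^2 - 4*β*t^3 + t^4)

E[X^5] = d^5M/dt^5 |_{t=0} = α*(α^4 + 10*α^3 + 35*α^2 + 50*α + 24)/β^5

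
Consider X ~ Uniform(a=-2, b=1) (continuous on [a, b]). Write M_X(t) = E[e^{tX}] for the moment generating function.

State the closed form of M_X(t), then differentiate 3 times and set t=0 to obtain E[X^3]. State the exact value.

M_X(t) = (e^(t) - e^(-2*t))/(3*t)
D^3[M](t) = (t^3*e^(3*t) + 8*t^3 - 3*t^2*e^(3*t) + 12*t^2 + 6*t*e^(3*t) + 12*t - 6*e^(3*t) + 6)*e^(-2*t)/(3*t^4)

E[X^3] = D^3[M](0) = -5/4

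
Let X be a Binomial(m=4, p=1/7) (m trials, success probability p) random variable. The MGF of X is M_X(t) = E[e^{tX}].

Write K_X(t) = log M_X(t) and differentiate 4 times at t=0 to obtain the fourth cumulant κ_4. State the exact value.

κ_4 = d^4K/dt^4 |_{t=0} = 312/2401

M_X(t) = (e^(t)/7 + 6/7)^4
K_X(t) = log M_X(t) = 4*log(e^(t)/7 + 6/7)
dK/dt = 4*e^(t)/(e^(t) + 6)
d^2K/dt^2 = 24*e^(t)/(e^(2*t) + 12*e^(t) + 36)
d^3K/dt^3 = (-24*e^(2*t) + 144*e^(t))/(e^(3*t) + 18*e^(2*t) + 108*e^(t) + 216)
d^4K/dt^4 = (24*e^(3*t) - 576*e^(2*t) + 864*e^(t))/(e^(4*t) + 24*e^(3*t) + 216*e^(2*t) + 864*e^(t) + 1296)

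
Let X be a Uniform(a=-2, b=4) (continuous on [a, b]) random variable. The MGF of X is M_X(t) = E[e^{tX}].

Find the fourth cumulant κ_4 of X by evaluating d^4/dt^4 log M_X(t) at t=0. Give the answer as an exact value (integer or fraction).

κ_4 = D^4[K](0) = -54/5

M_X(t) = (e^(4*t) - e^(-2*t))/(6*t)
K_X(t) = log M_X(t) = -log(t) + log(e^(4*t) - e^(-2*t)) - log(6)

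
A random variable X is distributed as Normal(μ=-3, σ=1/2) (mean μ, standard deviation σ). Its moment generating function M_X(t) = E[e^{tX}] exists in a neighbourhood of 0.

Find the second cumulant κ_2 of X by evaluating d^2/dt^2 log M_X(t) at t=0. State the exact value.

κ_2 = K′′(0) = 1/4

M_X(t) = e^(t^2/8 - 3*t)
K_X(t) = log M_X(t) = t^2/8 - 3*t
K′(t) = t/4 - 3
K′′(t) = 1/4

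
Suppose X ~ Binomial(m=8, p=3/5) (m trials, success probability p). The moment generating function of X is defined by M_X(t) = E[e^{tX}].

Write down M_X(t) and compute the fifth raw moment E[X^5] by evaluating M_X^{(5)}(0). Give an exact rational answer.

M_X(t) = (3*e^(t)/5 + 2/5)^8

E[X^5] = M′′′′′(0) = 3013392/625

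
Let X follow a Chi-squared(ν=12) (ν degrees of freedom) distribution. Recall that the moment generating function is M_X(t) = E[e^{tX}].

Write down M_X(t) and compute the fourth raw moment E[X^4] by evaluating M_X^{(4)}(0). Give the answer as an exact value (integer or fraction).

M_X(t) = (1 - 2*t)^(-6)
dM/dt = -12/(128*t^7 - 448*t^6 + 672*t^5 - 560*t^4 + 280*t^3 - 84*t^2 + 14*t - 1)
d^2M/dt^2 = 168/(256*t^8 - 1024*t^7 + 1792*t^6 - 1792*t^5 + 1120*t^4 - 448*t^3 + 112*t^2 - 16*t + 1)
d^3M/dt^3 = -2688/(512*t^9 - 2304*t^8 + 4608*t^7 - 5376*t^6 + 4032*t^5 - 2016*t^4 + 672*t^3 - 144*t^2 + 18*t - 1)
d^4M/dt^4 = 48384/(1024*t^10 - 5120*t^9 + 11520*t^8 - 15360*t^7 + 13440*t^6 - 8064*t^5 + 3360*t^4 - 960*t^3 + 180*t^2 - 20*t + 1)

E[X^4] = d^4M/dt^4 |_{t=0} = 48384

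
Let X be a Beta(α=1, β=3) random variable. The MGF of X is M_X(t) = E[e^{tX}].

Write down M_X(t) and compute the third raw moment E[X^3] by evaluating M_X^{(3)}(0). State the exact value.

E[X^3] = M^(3)(0) = 1/20

M_X(t) = ₁F₁(1; 4; t)
M^(3)(t) = ₁F₁(4; 7; t)/20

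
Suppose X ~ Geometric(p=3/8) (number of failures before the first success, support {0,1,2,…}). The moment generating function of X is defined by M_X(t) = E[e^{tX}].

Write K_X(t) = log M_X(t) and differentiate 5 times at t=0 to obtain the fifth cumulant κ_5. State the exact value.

κ_5 = d^5K/dt^5 |_{t=0} = 84760/81

M_X(t) = 3/(8*(1 - 5*e^(t)/8))
K_X(t) = log M_X(t) = -log(1 - 5*e^(t)/8) - 3*log(2) + log(3)
dK/dt = -5*e^(t)/(5*e^(t) - 8)
d^2K/dt^2 = 40*e^(t)/(25*e^(2*t) - 80*e^(t) + 64)
d^3K/dt^3 = (-200*e^(2*t) - 320*e^(t))/(125*e^(3*t) - 600*e^(2*t) + 960*e^(t) - 512)
d^4K/dt^4 = (1000*e^(3*t) + 6400*e^(2*t) + 2560*e^(t))/(625*e^(4*t) - 4000*e^(3*t) + 9600*e^(2*t) - 10240*e^(t) + 4096)
d^5K/dt^5 = (-5000*e^(4*t) - 88000*e^(3*t) - 140800*e^(2*t) - 20480*e^(t))/(3125*e^(5*t) - 25000*e^(4*t) + 80000*e^(3*t) - 128000*e^(2*t) + 102400*e^(t) - 32768)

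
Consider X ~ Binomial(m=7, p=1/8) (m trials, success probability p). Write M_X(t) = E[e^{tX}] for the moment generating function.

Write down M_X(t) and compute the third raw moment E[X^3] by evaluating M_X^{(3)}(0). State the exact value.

E[X^3] = d^3M/dt^3 |_{t=0} = 833/256

M_X(t) = (e^(t)/8 + 7/8)^7
dM/dt = 7*e^(7*t)/2097152 + 147*e^(6*t)/1048576 + 5145*e^(5*t)/2097152 + 12005*e^(4*t)/524288 + 252105*e^(3*t)/2097152 + 352947*e^(2*t)/1048576 + 823543*e^(t)/2097152
d^2M/dt^2 = 49*e^(7*t)/2097152 + 441*e^(6*t)/524288 + 25725*e^(5*t)/2097152 + 12005*e^(4*t)/131072 + 756315*e^(3*t)/2097152 + 352947*e^(2*t)/524288 + 823543*e^(t)/2097152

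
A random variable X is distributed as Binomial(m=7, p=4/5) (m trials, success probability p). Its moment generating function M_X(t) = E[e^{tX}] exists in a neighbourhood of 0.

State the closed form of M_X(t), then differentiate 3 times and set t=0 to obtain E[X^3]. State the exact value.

E[X^3] = M^(3)(0) = 4844/25

M_X(t) = (4*e^(t)/5 + 1/5)^7
M^(3)(t) = 5619712*e^(7*t)/78125 + 6193152*e^(6*t)/78125 + 21504*e^(5*t)/625 + 114688*e^(4*t)/15625 + 12096*e^(3*t)/15625 + 2688*e^(2*t)/78125 + 28*e^(t)/78125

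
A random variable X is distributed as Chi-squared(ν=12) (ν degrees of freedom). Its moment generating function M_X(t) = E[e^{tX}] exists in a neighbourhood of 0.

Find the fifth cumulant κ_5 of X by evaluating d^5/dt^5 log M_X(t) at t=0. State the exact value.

M_X(t) = (1 - 2*t)^(-6)
K_X(t) = log M_X(t) = -6*log(1 - 2*t)
K′(t) = -12/(2*t - 1)
K′′(t) = 24/(4*t^2 - 4*t + 1)
K′′′(t) = -96/(8*t^3 - 12*t^2 + 6*t - 1)
K′′′′(t) = 576/(16*t^4 - 32*t^3 + 24*t^2 - 8*t + 1)
K′′′′′(t) = -4608/(32*t^5 - 80*t^4 + 80*t^3 - 40*t^2 + 10*t - 1)

κ_5 = K′′′′′(0) = 4608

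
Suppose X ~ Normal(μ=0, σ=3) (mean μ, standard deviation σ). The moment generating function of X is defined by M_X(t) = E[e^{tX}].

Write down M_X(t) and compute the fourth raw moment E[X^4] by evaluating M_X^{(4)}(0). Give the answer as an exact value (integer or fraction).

M_X(t) = e^(9*t^2/2)
D^4[M](t) = 6561*t^4*e^(9*t^2/2) + 4374*t^2*e^(9*t^2/2) + 243*e^(9*t^2/2)

E[X^4] = D^4[M](0) = 243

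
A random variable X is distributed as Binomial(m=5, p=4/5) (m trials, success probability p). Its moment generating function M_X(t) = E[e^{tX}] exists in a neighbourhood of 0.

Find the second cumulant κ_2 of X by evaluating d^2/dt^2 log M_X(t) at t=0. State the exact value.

M_X(t) = (4*e^(t)/5 + 1/5)^5
K_X(t) = log M_X(t) = 5*log(4*e^(t)/5 + 1/5)
D^2[K](t) = 20*e^(t)/(16*e^(2*t) + 8*e^(t) + 1)

κ_2 = D^2[K](0) = 4/5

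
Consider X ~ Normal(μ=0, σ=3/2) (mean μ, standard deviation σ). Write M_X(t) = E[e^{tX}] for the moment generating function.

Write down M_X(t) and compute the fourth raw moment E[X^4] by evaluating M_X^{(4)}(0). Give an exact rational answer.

E[X^4] = M′′′′(0) = 243/16

M_X(t) = e^(9*t^2/8)
M′(t) = 9*t*e^(9*t^2/8)/4
M′′(t) = 81*t^2*e^(9*t^2/8)/16 + 9*e^(9*t^2/8)/4
M′′′(t) = 729*t^3*e^(9*t^2/8)/64 + 243*t*e^(9*t^2/8)/16
M′′′′(t) = 6561*t^4*e^(9*t^2/8)/256 + 2187*t^2*e^(9*t^2/8)/32 + 243*e^(9*t^2/8)/16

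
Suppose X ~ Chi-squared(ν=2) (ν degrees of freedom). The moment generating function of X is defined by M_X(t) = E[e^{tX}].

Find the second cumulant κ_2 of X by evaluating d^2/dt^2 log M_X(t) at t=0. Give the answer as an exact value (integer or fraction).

M_X(t) = 1/(1 - 2*t)
K_X(t) = log M_X(t) = -log(1 - 2*t)
D^2[K](t) = 4/(4*t^2 - 4*t + 1)

κ_2 = D^2[K](0) = 4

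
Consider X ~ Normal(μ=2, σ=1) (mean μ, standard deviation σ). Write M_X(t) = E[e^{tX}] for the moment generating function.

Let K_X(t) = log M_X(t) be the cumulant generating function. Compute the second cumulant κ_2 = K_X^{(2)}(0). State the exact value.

M_X(t) = e^(t^2/2 + 2*t)
K_X(t) = log M_X(t) = t^2/2 + 2*t
K^(2)(t) = 1

κ_2 = K^(2)(0) = 1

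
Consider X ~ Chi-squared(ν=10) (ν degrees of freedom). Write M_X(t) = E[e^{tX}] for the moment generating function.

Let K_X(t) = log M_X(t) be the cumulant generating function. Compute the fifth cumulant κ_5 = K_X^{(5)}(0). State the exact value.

κ_5 = D^5[K](0) = 3840

M_X(t) = (1 - 2*t)^(-5)
K_X(t) = log M_X(t) = -5*log(1 - 2*t)
D^5[K](t) = -3840/(32*t^5 - 80*t^4 + 80*t^3 - 40*t^2 + 10*t - 1)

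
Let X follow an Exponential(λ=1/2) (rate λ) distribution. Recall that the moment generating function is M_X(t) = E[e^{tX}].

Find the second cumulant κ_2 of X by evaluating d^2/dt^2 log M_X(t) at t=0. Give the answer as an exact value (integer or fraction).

M_X(t) = 1/(2*(1/2 - t))
K_X(t) = log M_X(t) = -log(1/2 - t) - log(2)
D^2[K](t) = 4/(4*t^2 - 4*t + 1)

κ_2 = D^2[K](0) = 4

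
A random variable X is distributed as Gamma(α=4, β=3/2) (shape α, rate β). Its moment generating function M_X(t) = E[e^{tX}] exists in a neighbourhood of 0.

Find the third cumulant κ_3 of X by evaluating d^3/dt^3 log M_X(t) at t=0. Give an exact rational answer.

κ_3 = K^(3)(0) = 64/27

M_X(t) = 81/(16*(3/2 - t)^4)
K_X(t) = log M_X(t) = -4*log(3/2 - t) - 4*log(2) + 4*log(3)
K^(3)(t) = -64/(8*t^3 - 36*t^2 + 54*t - 27)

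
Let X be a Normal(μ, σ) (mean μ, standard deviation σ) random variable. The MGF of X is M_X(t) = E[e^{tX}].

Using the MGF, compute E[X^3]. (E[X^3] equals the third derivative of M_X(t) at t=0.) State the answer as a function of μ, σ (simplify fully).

E[X^3] = M′′′(0) = μ*(μ^2 + 3*σ^2)

M_X(t) = e^(μ*t + σ^2*t^2/2)
M′(t) = μ*e^(μ*t)*e^(σ^2*t^2/2) + σ^2*t*e^(μ*t)*e^(σ^2*t^2/2)
M′′(t) = μ^2*e^(μ*t)*e^(σ^2*t^2/2) + 2*μ*σ^2*t*e^(μ*t)*e^(σ^2*t^2/2) + σ^4*t^2*e^(μ*t)*e^(σ^2*t^2/2) + σ^2*e^(μ*t)*e^(σ^2*t^2/2)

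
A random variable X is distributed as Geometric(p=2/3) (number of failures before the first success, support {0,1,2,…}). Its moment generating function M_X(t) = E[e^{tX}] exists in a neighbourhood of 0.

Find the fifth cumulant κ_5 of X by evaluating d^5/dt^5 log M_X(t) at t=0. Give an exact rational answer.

κ_5 = K^(5)(0) = 15

M_X(t) = 2/(3*(1 - e^(t)/3))
K_X(t) = log M_X(t) = -log(1 - e^(t)/3) - log(3) + log(2)
K^(5)(t) = (-3*e^(4*t) - 99*e^(3*t) - 297*e^(2*t) - 81*e^(t))/(e^(5*t) - 15*e^(4*t) + 90*e^(3*t) - 270*e^(2*t) + 405*e^(t) - 243)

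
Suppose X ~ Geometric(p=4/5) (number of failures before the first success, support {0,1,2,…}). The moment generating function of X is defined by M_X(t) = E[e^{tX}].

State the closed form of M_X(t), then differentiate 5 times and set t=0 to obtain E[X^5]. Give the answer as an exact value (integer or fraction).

E[X^5] = D^5[M](0) = 707/128

M_X(t) = 4/(5*(1 - e^(t)/5))
D^5[M](t) = (4*e^(5*t) + 520*e^(4*t) + 6600*e^(3*t) + 13000*e^(2*t) + 2500*e^(t))/(e^(6*t) - 30*e^(5*t) + 375*e^(4*t) - 2500*e^(3*t) + 9375*e^(2*t) - 18750*e^(t) + 15625)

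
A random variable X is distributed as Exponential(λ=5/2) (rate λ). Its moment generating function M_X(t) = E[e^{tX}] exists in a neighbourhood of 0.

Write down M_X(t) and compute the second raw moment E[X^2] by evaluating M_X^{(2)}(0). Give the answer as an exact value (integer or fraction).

M_X(t) = 5/(2*(5/2 - t))
M′(t) = 10/(4*t^2 - 20*t + 25)
M′′(t) = -40/(8*t^3 - 60*t^2 + 150*t - 125)

E[X^2] = M′′(0) = 8/25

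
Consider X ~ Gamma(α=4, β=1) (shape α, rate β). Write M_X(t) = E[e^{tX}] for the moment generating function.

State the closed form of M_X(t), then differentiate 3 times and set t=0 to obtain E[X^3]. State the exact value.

E[X^3] = M′′′(0) = 120

M_X(t) = (1 - t)^(-4)
M′(t) = -4/(t^5 - 5*t^4 + 10*t^3 - 10*t^2 + 5*t - 1)
M′′(t) = 20/(t^6 - 6*t^5 + 15*t^4 - 20*t^3 + 15*t^2 - 6*t + 1)
M′′′(t) = -120/(t^7 - 7*t^6 + 21*t^5 - 35*t^4 + 35*t^3 - 21*t^2 + 7*t - 1)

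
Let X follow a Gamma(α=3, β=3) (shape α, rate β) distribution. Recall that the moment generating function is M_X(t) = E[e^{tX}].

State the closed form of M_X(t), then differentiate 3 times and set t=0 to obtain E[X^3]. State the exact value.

M_X(t) = 27/(3 - t)^3
M′(t) = 81/(t^4 - 12*t^3 + 54*t^2 - 108*t + 81)
M′′(t) = -324/(t^5 - 15*t^4 + 90*t^3 - 270*t^2 + 405*t - 243)
M′′′(t) = 1620/(t^6 - 18*t^5 + 135*t^4 - 540*t^3 + 1215*t^2 - 1458*t + 729)

E[X^3] = M′′′(0) = 20/9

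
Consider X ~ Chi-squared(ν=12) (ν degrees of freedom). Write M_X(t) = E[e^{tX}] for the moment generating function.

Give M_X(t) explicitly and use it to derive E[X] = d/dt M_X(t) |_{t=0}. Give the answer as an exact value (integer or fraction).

M_X(t) = (1 - 2*t)^(-6)
D[M](t) = -12/(128*t^7 - 448*t^6 + 672*t^5 - 560*t^4 + 280*t^3 - 84*t^2 + 14*t - 1)

E[X] = D[M](0) = 12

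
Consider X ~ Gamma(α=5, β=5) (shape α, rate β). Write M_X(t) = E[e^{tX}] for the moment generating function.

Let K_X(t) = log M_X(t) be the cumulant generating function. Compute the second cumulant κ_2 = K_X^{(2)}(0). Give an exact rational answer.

κ_2 = K′′(0) = 1/5

M_X(t) = 3125/(5 - t)^5
K_X(t) = log M_X(t) = -5*log(5 - t) + 5*log(5)
K′(t) = -5/(t - 5)
K′′(t) = 5/(t^2 - 10*t + 25)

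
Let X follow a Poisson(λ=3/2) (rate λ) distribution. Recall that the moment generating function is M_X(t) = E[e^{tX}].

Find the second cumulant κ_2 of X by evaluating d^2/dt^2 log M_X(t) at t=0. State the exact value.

κ_2 = K′′(0) = 3/2

M_X(t) = e^(3*e^(t)/2 - 3/2)
K_X(t) = log M_X(t) = 3*e^(t)/2 - 3/2
K′(t) = 3*e^(t)/2
K′′(t) = 3*e^(t)/2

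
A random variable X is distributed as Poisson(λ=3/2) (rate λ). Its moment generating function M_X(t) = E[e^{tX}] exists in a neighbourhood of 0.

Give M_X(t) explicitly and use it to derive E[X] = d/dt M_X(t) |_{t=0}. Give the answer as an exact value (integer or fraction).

E[X] = D[M](0) = 3/2

M_X(t) = e^(3*e^(t)/2 - 3/2)
D[M](t) = 3*e^(-3/2)*e^(t)*e^(3*e^(t)/2)/2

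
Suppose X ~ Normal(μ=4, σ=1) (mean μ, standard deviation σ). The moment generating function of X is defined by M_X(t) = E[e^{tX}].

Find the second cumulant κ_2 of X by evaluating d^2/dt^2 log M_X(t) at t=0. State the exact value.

κ_2 = d^2K/dt^2 |_{t=0} = 1

M_X(t) = e^(t^2/2 + 4*t)
K_X(t) = log M_X(t) = t^2/2 + 4*t
dK/dt = t + 4
d^2K/dt^2 = 1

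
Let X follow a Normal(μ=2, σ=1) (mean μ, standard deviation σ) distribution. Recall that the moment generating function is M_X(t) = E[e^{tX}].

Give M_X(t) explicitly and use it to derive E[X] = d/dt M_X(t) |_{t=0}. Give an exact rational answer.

E[X] = D[M](0) = 2

M_X(t) = e^(t^2/2 + 2*t)
D[M](t) = t*e^(2*t)*e^(t^2/2) + 2*e^(2*t)*e^(t^2/2)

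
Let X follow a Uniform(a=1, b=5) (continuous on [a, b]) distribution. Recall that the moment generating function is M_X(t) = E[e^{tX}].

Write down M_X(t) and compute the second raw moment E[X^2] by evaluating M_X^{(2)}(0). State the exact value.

E[X^2] = M′′(0) = 31/3

M_X(t) = (e^(5*t) - e^(t))/(4*t)
M′(t) = (5*t*e^(5*t) - t*e^(t) - e^(5*t) + e^(t))/(4*t^2)
M′′(t) = (25*t^2*e^(5*t) - t^2*e^(t) - 10*t*e^(5*t) + 2*t*e^(t) + 2*e^(5*t) - 2*e^(t))/(4*t^3)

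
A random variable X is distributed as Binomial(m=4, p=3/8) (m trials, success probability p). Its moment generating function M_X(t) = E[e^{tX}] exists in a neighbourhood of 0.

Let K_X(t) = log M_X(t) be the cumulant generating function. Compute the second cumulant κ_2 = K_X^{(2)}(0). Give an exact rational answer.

M_X(t) = (3*e^(t)/8 + 5/8)^4
K_X(t) = log M_X(t) = 4*log(3*e^(t)/8 + 5/8)
K′(t) = 12*e^(t)/(3*e^(t) + 5)
K′′(t) = 60*e^(t)/(9*e^(2*t) + 30*e^(t) + 25)

κ_2 = K′′(0) = 15/16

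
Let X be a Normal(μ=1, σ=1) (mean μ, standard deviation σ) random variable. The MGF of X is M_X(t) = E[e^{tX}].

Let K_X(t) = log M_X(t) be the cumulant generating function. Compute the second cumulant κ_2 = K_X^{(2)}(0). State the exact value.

M_X(t) = e^(t^2/2 + t)
K_X(t) = log M_X(t) = t^2/2 + t
K′(t) = t + 1
K′′(t) = 1

κ_2 = K′′(0) = 1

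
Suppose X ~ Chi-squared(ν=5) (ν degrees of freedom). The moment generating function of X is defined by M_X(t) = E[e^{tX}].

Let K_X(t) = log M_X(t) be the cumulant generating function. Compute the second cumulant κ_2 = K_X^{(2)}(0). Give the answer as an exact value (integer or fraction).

M_X(t) = (1 - 2*t)^(-5/2)
K_X(t) = log M_X(t) = -5*log(1 - 2*t)/2
D^2[K](t) = 10/(4*t^2 - 4*t + 1)

κ_2 = D^2[K](0) = 10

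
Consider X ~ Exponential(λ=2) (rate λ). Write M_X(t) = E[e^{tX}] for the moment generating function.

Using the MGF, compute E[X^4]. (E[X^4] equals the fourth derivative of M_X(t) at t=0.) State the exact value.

M_X(t) = 2/(2 - t)
M′(t) = 2/(t^2 - 4*t + 4)
M′′(t) = -4/(t^3 - 6*t^2 + 12*t - 8)
M′′′(t) = 12/(t^4 - 8*t^3 + 24*t^2 - 32*t + 16)
M′′′′(t) = -48/(t^5 - 10*t^4 + 40*t^3 - 80*t^2 + 80*t - 32)

E[X^4] = M′′′′(0) = 3/2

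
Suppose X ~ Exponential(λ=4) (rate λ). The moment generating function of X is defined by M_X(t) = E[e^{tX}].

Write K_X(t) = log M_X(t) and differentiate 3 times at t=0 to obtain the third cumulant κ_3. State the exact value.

M_X(t) = 4/(4 - t)
K_X(t) = log M_X(t) = -log(4 - t) + 2*log(2)
dK/dt = -1/(t - 4)
d^2K/dt^2 = 1/(t^2 - 8*t + 16)
d^3K/dt^3 = -2/(t^3 - 12*t^2 + 48*t - 64)

κ_3 = d^3K/dt^3 |_{t=0} = 1/32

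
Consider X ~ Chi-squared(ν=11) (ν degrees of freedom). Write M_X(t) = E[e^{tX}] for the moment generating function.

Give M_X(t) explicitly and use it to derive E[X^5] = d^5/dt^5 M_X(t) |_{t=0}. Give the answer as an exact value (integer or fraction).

M_X(t) = (1 - 2*t)^(-11/2)
M′(t) = 11/(64*t^6*√(1 - 2*t) - 192*t^5*√(1 - 2*t) + 240*t^4*√(1 - 2*t) - 160*t^3*√(1 - 2*t) + 60*t^2*√(1 - 2*t) - 12*t*√(1 - 2*t) + √(1 - 2*t))
M′′(t) = -143/(128*t^7*√(1 - 2*t) - 448*t^6*√(1 - 2*t) + 672*t^5*√(1 - 2*t) - 560*t^4*√(1 - 2*t) + 280*t^3*√(1 - 2*t) - 84*t^2*√(1 - 2*t) + 14*t*√(1 - 2*t) - √(1 - 2*t))

E[X^5] = M′′′′′(0) = 692835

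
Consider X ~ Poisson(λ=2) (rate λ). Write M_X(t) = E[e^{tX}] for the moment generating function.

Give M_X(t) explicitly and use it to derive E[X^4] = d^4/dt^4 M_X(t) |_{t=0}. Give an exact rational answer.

E[X^4] = M′′′′(0) = 94

M_X(t) = e^(2*e^(t) - 2)
M′(t) = 2*e^(-2)*e^(t)*e^(2*e^(t))
M′′(t) = (4*e^(2*t)*e^(2*e^(t)) + 2*e^(t)*e^(2*e^(t)))*e^(-2)
M′′′(t) = (8*e^(3*t)*e^(2*e^(t)) + 12*e^(2*t)*e^(2*e^(t)) + 2*e^(t)*e^(2*e^(t)))*e^(-2)
M′′′′(t) = (16*e^(4*t)*e^(2*e^(t)) + 48*e^(3*t)*e^(2*e^(t)) + 28*e^(2*t)*e^(2*e^(t)) + 2*e^(t)*e^(2*e^(t)))*e^(-2)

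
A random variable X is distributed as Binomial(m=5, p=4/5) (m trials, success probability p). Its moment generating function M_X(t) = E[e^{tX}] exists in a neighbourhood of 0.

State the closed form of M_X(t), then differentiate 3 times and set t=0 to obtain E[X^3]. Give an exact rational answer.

E[X^3] = D^3[M](0) = 1828/25

M_X(t) = (4*e^(t)/5 + 1/5)^5
D^3[M](t) = 1024*e^(5*t)/25 + 16384*e^(4*t)/625 + 3456*e^(3*t)/625 + 256*e^(2*t)/625 + 4*e^(t)/625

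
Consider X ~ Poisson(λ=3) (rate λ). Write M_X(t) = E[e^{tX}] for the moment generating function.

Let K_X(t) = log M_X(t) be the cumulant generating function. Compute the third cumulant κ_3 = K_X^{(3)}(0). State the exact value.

M_X(t) = e^(3*e^(t) - 3)
K_X(t) = log M_X(t) = 3*e^(t) - 3
D^3[K](t) = 3*e^(t)

κ_3 = D^3[K](0) = 3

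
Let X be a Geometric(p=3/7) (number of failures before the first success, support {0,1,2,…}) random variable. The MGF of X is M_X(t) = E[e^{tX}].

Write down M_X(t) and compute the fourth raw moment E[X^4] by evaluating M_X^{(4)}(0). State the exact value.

M_X(t) = 3/(7*(1 - 4*e^(t)/7))
M′(t) = 12*e^(t)/(16*e^(2*t) - 56*e^(t) + 49)
M′′(t) = (-48*e^(2*t) - 84*e^(t))/(64*e^(3*t) - 336*e^(2*t) + 588*e^(t) - 343)
M′′′(t) = (192*e^(3*t) + 1344*e^(2*t) + 588*e^(t))/(256*e^(4*t) - 1792*e^(3*t) + 4704*e^(2*t) - 5488*e^(t) + 2401)
M′′′′(t) = (-768*e^(4*t) - 14784*e^(3*t) - 25872*e^(2*t) - 4116*e^(t))/(1024*e^(5*t) - 8960*e^(4*t) + 31360*e^(3*t) - 54880*e^(2*t) + 48020*e^(t) - 16807)

E[X^4] = M′′′′(0) = 5060/27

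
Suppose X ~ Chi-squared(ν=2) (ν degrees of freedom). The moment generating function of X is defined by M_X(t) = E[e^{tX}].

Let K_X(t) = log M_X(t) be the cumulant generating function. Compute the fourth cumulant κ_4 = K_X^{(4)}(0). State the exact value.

M_X(t) = 1/(1 - 2*t)
K_X(t) = log M_X(t) = -log(1 - 2*t)
dK/dt = -2/(2*t - 1)
d^2K/dt^2 = 4/(4*t^2 - 4*t + 1)
d^3K/dt^3 = -16/(8*t^3 - 12*t^2 + 6*t - 1)
d^4K/dt^4 = 96/(16*t^4 - 32*t^3 + 24*t^2 - 8*t + 1)

κ_4 = d^4K/dt^4 |_{t=0} = 96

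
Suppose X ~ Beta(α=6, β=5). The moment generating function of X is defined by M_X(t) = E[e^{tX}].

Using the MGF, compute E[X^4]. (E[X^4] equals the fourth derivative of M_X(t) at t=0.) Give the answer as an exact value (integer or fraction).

E[X^4] = M^(4)(0) = 18/143

M_X(t) = ₁F₁(6; 11; t)
M^(4)(t) = 18*₁F₁(10; 15; t)/143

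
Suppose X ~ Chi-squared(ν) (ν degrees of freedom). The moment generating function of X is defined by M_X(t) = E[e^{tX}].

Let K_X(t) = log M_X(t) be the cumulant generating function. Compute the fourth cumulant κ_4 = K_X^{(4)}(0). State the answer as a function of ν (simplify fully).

κ_4 = d^4K/dt^4 |_{t=0} = 48*ν

M_X(t) = (1 - 2*t)^(-ν/2)
K_X(t) = log M_X(t) = -ν*log(1 - 2*t)/2
dK/dt = -ν/(2*t - 1)
d^2K/dt^2 = 2*ν/(4*t^2 - 4*t + 1)
d^3K/dt^3 = -8*ν/(8*t^3 - 12*t^2 + 6*t - 1)
d^4K/dt^4 = 48*ν/(16*t^4 - 32*t^3 + 24*t^2 - 8*t + 1)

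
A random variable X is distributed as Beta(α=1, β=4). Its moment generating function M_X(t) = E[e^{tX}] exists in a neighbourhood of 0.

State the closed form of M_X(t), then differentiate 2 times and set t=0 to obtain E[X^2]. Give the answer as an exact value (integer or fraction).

M_X(t) = ₁F₁(1; 5; t)
M^(2)(t) = ₁F₁(3; 7; t)/15

E[X^2] = M^(2)(0) = 1/15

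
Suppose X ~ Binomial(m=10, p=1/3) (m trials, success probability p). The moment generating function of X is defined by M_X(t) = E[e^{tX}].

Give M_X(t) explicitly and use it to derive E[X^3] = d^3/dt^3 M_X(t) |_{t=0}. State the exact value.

M_X(t) = (e^(t)/3 + 2/3)^10

E[X^3] = D^3[M](0) = 60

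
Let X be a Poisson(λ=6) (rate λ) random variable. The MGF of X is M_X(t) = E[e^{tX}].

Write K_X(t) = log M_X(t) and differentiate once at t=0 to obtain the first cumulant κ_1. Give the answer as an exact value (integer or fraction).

M_X(t) = e^(6*e^(t) - 6)
K_X(t) = log M_X(t) = 6*e^(t) - 6
dK/dt = 6*e^(t)

κ_1 = dK/dt |_{t=0} = 6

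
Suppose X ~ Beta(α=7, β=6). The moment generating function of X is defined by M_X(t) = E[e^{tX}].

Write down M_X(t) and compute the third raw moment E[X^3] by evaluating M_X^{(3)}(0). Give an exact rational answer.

M_X(t) = ₁F₁(7; 13; t)
D^3[M](t) = 12*₁F₁(10; 16; t)/65

E[X^3] = D^3[M](0) = 12/65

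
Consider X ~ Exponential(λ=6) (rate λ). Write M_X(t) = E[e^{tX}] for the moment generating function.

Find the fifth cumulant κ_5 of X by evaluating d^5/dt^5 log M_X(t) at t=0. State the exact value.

M_X(t) = 6/(6 - t)
K_X(t) = log M_X(t) = -log(6 - t) + log(6)
K′(t) = -1/(t - 6)
K′′(t) = 1/(t^2 - 12*t + 36)
K′′′(t) = -2/(t^3 - 18*t^2 + 108*t - 216)
K′′′′(t) = 6/(t^4 - 24*t^3 + 216*t^2 - 864*t + 1296)
K′′′′′(t) = -24/(t^5 - 30*t^4 + 360*t^3 - 2160*t^2 + 6480*t - 7776)

κ_5 = K′′′′′(0) = 1/324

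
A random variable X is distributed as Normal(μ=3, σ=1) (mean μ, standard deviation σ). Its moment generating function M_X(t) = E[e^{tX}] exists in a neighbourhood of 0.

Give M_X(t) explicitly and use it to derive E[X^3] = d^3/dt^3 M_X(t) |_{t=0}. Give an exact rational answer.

M_X(t) = e^(t^2/2 + 3*t)
M^(3)(t) = t^3*e^(3*t)*e^(t^2/2) + 9*t^2*e^(3*t)*e^(t^2/2) + 30*t*e^(3*t)*e^(t^2/2) + 36*e^(3*t)*e^(t^2/2)

E[X^3] = M^(3)(0) = 36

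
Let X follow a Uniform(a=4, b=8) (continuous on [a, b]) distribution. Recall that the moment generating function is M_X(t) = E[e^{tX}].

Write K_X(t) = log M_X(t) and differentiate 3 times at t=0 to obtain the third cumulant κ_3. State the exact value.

M_X(t) = (e^(8*t) - e^(4*t))/(4*t)
K_X(t) = log M_X(t) = -log(t) + log(e^(8*t) - e^(4*t)) - 2*log(2)
K′(t) = (8*t*e^(4*t) - 4*t - e^(4*t) + 1)/(t*e^(4*t) - t)
K′′(t) = (-16*t^2*e^(4*t) + e^(8*t) - 2*e^(4*t) + 1)/(t^2*e^(8*t) - 2*t^2*e^(4*t) + t^2)
K′′′(t) = (64*t^3*e^(8*t) + 64*t^3*e^(4*t) - 2*e^(12*t) + 6*e^(8*t) - 6*e^(4*t) + 2)/(t^3*e^(12*t) - 3*t^3*e^(8*t) + 3*t^3*e^(4*t) - t^3)

κ_3 = K′′′(0) = 0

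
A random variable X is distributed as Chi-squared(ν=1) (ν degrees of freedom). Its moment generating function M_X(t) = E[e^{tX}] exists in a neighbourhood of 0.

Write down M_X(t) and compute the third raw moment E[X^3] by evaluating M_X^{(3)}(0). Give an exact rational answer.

M_X(t) = 1/√(1 - 2*t)
M^(3)(t) = -15/(8*t^3*√(1 - 2*t) - 12*t^2*√(1 - 2*t) + 6*t*√(1 - 2*t) - √(1 - 2*t))

E[X^3] = M^(3)(0) = 15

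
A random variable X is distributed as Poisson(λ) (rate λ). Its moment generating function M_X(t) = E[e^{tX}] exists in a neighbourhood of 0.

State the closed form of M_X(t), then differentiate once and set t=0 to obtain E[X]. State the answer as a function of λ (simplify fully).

E[X] = D[M](0) = λ

M_X(t) = e^(λ*(e^(t) - 1))
D[M](t) = λ*e^(-λ)*e^(t)*e^(λ*e^(t))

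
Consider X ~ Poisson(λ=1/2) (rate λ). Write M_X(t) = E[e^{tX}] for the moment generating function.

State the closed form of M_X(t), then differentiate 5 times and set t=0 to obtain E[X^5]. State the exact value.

M_X(t) = e^(e^(t)/2 - 1/2)
dM/dt = e^(-1/2)*e^(t)*e^(e^(t)/2)/2
d^2M/dt^2 = (e^(2*t)*e^(e^(t)/2) + 2*e^(t)*e^(e^(t)/2))*e^(-1/2)/4
d^3M/dt^3 = (e^(3*t)*e^(e^(t)/2) + 6*e^(2*t)*e^(e^(t)/2) + 4*e^(t)*e^(e^(t)/2))*e^(-1/2)/8
d^4M/dt^4 = (e^(4*t)*e^(e^(t)/2) + 12*e^(3*t)*e^(e^(t)/2) + 28*e^(2*t)*e^(e^(t)/2) + 8*e^(t)*e^(e^(t)/2))*e^(-1/2)/16
d^5M/dt^5 = (e^(5*t)*e^(e^(t)/2) + 20*e^(4*t)*e^(e^(t)/2) + 100*e^(3*t)*e^(e^(t)/2) + 120*e^(2*t)*e^(e^(t)/2) + 16*e^(t)*e^(e^(t)/2))*e^(-1/2)/32

E[X^5] = d^5M/dt^5 |_{t=0} = 257/32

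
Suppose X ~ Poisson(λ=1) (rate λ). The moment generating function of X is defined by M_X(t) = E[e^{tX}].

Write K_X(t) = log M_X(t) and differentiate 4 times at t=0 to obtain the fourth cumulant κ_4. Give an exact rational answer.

κ_4 = d^4K/dt^4 |_{t=0} = 1

M_X(t) = e^(e^(t) - 1)
K_X(t) = log M_X(t) = e^(t) - 1
dK/dt = e^(t)
d^2K/dt^2 = e^(t)
d^3K/dt^3 = e^(t)
d^4K/dt^4 = e^(t)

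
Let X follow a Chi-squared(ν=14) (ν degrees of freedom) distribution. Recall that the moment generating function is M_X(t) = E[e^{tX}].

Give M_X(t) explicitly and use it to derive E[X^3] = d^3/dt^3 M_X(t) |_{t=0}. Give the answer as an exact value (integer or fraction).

E[X^3] = d^3M/dt^3 |_{t=0} = 4032

M_X(t) = (1 - 2*t)^(-7)
dM/dt = 14/(256*t^8 - 1024*t^7 + 1792*t^6 - 1792*t^5 + 1120*t^4 - 448*t^3 + 112*t^2 - 16*t + 1)
d^2M/dt^2 = -224/(512*t^9 - 2304*t^8 + 4608*t^7 - 5376*t^6 + 4032*t^5 - 2016*t^4 + 672*t^3 - 144*t^2 + 18*t - 1)
d^3M/dt^3 = 4032/(1024*t^10 - 5120*t^9 + 11520*t^8 - 15360*t^7 + 13440*t^6 - 8064*t^5 + 3360*t^4 - 960*t^3 + 180*t^2 - 20*t + 1)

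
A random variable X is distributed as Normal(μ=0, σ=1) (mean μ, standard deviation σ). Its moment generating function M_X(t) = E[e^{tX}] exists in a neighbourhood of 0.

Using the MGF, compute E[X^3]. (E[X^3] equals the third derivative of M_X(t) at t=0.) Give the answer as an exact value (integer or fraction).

E[X^3] = M^(3)(0) = 0

M_X(t) = e^(t^2/2)
M^(3)(t) = t^3*e^(t^2/2) + 3*t*e^(t^2/2)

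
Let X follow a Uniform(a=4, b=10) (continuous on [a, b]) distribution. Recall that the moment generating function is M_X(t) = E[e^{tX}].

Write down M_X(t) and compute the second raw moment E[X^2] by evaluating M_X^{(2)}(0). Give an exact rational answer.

M_X(t) = (e^(10*t) - e^(4*t))/(6*t)
M′(t) = (10*t*e^(10*t) - 4*t*e^(4*t) - e^(10*t) + e^(4*t))/(6*t^2)
M′′(t) = (50*t^2*e^(10*t) - 8*t^2*e^(4*t) - 10*t*e^(10*t) + 4*t*e^(4*t) + e^(10*t) - e^(4*t))/(3*t^3)

E[X^2] = M′′(0) = 52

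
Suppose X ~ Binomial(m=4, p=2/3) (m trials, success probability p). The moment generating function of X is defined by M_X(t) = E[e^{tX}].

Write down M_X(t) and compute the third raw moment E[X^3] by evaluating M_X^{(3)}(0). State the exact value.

E[X^3] = D^3[M](0) = 232/9

M_X(t) = (2*e^(t)/3 + 1/3)^4
D^3[M](t) = 1024*e^(4*t)/81 + 32*e^(3*t)/3 + 64*e^(2*t)/27 + 8*e^(t)/81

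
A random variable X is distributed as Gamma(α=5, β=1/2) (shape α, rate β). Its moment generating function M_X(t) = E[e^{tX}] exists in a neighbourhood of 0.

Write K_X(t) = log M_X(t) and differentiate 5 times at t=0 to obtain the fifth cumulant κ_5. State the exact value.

κ_5 = d^5K/dt^5 |_{t=0} = 3840

M_X(t) = 1/(32*(1/2 - t)^5)
K_X(t) = log M_X(t) = -5*log(1/2 - t) - 5*log(2)
dK/dt = -10/(2*t - 1)
d^2K/dt^2 = 20/(4*t^2 - 4*t + 1)
d^3K/dt^3 = -80/(8*t^3 - 12*t^2 + 6*t - 1)
d^4K/dt^4 = 480/(16*t^4 - 32*t^3 + 24*t^2 - 8*t + 1)
d^5K/dt^5 = -3840/(32*t^5 - 80*t^4 + 80*t^3 - 40*t^2 + 10*t - 1)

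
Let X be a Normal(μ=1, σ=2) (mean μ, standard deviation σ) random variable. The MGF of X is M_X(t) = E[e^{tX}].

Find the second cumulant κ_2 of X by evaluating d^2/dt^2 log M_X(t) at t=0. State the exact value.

κ_2 = K′′(0) = 4

M_X(t) = e^(2*t^2 + t)
K_X(t) = log M_X(t) = 2*t^2 + t
K′(t) = 4*t + 1
K′′(t) = 4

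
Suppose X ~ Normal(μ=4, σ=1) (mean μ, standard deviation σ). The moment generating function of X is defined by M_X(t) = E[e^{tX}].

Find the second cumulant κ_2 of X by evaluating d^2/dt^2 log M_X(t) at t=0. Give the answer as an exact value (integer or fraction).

M_X(t) = e^(t^2/2 + 4*t)
K_X(t) = log M_X(t) = t^2/2 + 4*t
K^(2)(t) = 1

κ_2 = K^(2)(0) = 1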